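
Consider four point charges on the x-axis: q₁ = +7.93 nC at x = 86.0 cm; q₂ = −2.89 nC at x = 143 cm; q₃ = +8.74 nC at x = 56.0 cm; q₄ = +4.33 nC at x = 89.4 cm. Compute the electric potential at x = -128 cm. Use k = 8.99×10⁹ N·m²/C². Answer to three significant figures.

The total potential is the scalar sum of each charge's contribution, V = Σ kqᵢ/rᵢ.
Distances from the field point to each charge: r₁ = 2.14 m, r₂ = 2.71 m, r₃ = 1.84 m, r₄ = 2.17 m.
V = k[(7.93×10⁻⁹)/(2.14) + (-2.89×10⁻⁹)/(2.71) + (8.74×10⁻⁹)/(1.84) + (4.33×10⁻⁹)/(2.17)] = 84.3 V.

84.3 V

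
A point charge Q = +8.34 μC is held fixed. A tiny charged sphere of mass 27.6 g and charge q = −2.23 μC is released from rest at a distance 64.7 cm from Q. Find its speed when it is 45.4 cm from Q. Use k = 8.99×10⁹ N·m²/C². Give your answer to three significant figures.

2.82 m/s

Only the electrostatic force acts, so mechanical energy is conserved: ½mv² = U₁ − U₂ = kQq(1/r₁ − 1/r₂).
U₁ − U₂ = (8.99×10⁹ N·m²/C²)(8.34×10⁻⁶ C)(-2.23×10⁻⁶ C)(1/0.647 − 1/0.454) = 0.110 J.
v = √(2·0.110/0.0276) = 2.82 m/s.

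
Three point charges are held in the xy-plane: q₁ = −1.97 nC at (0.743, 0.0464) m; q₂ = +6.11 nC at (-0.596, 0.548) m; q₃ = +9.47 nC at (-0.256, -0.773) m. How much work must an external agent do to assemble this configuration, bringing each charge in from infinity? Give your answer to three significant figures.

1.76×10⁻⁷ J

The assembly work is the sum of pairwise potential energies, U = Σ_{i<j} kqᵢqⱼ/rᵢⱼ.
Pair separations: r₁₂ = 1.43 m, r₁₃ = 1.29 m, r₂₃ = 1.36 m.
U = (-7.57×10⁻⁸) + (-1.30×10⁻⁷) + (3.81×10⁻⁷) = 1.76×10⁻⁷ J.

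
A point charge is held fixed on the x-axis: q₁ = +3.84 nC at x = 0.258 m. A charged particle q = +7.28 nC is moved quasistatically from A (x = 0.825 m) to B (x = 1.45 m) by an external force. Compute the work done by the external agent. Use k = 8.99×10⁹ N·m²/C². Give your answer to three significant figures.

-2.32×10⁻⁷ J

For quasistatic motion the external work equals the change in potential energy: W_ext = qΔV = q(V_B − V_A).
At A: distance to the source charge is 0.567 m; V_A = kq₁/r = 60.9 V.
At B: distance to the source charge is 1.19 m; V_B = kq₁/r = 29.0 V.
ΔV = V_B − V_A = -31.9 V.
W_ext = qΔV = (7.28×10⁻⁹ C)(-31.9 V) = -2.32×10⁻⁷ J.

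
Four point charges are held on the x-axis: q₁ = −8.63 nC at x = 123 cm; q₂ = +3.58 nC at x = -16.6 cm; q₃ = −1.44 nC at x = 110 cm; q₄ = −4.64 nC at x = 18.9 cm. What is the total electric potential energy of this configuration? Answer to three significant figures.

The assembly work is the sum of pairwise potential energies, U = Σ_{i<j} kqᵢqⱼ/rᵢⱼ.
Pair separations: r₁₂ = 1.40 m, r₁₃ = 0.130 m, r₁₄ = 1.04 m, r₂₃ = 1.27 m, r₂₄ = 0.355 m, r₃₄ = 0.911 m.
Summing all 6 pair terms gives U = 6.15×10⁻⁷ J.

6.15×10⁻⁷ J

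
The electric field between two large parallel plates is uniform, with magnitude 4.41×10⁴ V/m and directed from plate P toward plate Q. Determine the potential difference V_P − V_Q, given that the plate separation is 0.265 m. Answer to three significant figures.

In a uniform field, potential decreases in the direction of E: ΔV = −E·d for a displacement d parallel to E.
Going from Q to P is a displacement of 0.265 m opposite to the field, so V_P − V_Q = +Ed = 1.17×10⁴ V.

1.17×10⁴ V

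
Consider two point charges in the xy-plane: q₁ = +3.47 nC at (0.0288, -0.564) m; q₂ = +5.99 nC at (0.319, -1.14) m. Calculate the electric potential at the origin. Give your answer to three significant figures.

101 V

Electric potential is a scalar, so the contributions from each charge add algebraically: V = Σ kqᵢ/rᵢ.
Distances from the field point to each charge: r₁ = 0.565 m, r₂ = 1.18 m.
V = k[(3.47×10⁻⁹)/(0.565) + (5.99×10⁻⁹)/(1.18)] = 101 V.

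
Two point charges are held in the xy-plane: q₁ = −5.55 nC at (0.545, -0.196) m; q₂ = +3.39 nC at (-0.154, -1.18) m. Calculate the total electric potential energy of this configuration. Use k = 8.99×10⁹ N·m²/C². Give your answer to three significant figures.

-1.40×10⁻⁷ J

The assembly work is the sum of pairwise potential energies, U = Σ_{i<j} kqᵢqⱼ/rᵢⱼ.
Pair separations: r₁₂ = 1.21 m.
U = (-1.40×10⁻⁷) = -1.40×10⁻⁷ J.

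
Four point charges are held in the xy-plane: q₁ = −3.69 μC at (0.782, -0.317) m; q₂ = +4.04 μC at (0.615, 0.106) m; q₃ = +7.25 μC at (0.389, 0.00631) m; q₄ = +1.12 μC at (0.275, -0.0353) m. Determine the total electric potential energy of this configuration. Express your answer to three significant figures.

The assembly work is the sum of pairwise potential energies, U = Σ_{i<j} kqᵢqⱼ/rᵢⱼ.
Pair separations: r₁₂ = 0.455 m, r₁₃ = 0.509 m, r₁₄ = 0.580 m, r₂₃ = 0.247 m, r₂₄ = 0.368 m, r₃₄ = 0.121 m.
Summing all 6 pair terms gives U = 0.947 J.

0.947 J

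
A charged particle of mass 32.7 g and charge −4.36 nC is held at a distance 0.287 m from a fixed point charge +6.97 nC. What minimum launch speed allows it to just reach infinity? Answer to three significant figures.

7.63×10⁻³ m/s

To just escape, total mechanical energy must reach zero at infinity: ½mv²_min + U = 0, so ½mv²_min = −U = |kQq|/r.
|U| = |kQq|/r = (8.99×10⁹ N·m²/C²)(6.97×10⁻⁹)(4.36×10⁻⁹)/(0.287) = 9.52×10⁻⁷ J.
v_min = √(2|U|/m) = √(2·9.52×10⁻⁷/0.0327) = 7.63×10⁻³ m/s.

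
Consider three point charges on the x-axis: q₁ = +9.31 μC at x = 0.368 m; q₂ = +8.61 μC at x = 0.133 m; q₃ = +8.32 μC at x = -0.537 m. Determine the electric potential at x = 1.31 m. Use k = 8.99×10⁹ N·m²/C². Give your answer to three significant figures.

1.95×10⁵ V

Electric potential is a scalar, so the contributions from each charge add algebraically: V = Σ kqᵢ/rᵢ.
Distances from the field point to each charge: r₁ = 0.942 m, r₂ = 1.18 m, r₃ = 1.85 m.
V = k[(9.31×10⁻⁶)/(0.942) + (8.61×10⁻⁶)/(1.18) + (8.32×10⁻⁶)/(1.85)] = 1.95×10⁵ V.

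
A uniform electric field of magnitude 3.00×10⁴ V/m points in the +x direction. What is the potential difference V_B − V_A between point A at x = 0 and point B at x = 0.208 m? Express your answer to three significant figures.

-6240 V

In a uniform field, potential decreases in the direction of E: V_B − V_A = −E·Δx.
V_B − V_A = −(3.00×10⁴ V/m)(0.208 m) = -6240 V.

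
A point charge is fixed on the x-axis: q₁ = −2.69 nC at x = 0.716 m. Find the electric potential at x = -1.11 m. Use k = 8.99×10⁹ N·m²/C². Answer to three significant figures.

The total potential is the scalar sum of each charge's contribution, V = Σ kqᵢ/rᵢ.
V = k[(-2.69×10⁻⁹)/(1.83)] = -13.2 V.

-13.2 V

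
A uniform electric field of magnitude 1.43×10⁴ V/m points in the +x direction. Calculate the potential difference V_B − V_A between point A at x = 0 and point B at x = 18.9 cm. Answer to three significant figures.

-2700 V

In a uniform field, potential decreases in the direction of E: V_B − V_A = −E·Δx.
V_B − V_A = −(1.43×10⁴ V/m)(0.189 m) = -2700 V.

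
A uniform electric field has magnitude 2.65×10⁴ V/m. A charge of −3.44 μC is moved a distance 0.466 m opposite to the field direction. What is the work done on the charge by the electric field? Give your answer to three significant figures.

0.0425 J

The potential change for a displacement 0.466 m opposite to the field direction is ΔV = +Ed = 1.23×10⁴ V.
W_field = −qΔV = 0.0425 J.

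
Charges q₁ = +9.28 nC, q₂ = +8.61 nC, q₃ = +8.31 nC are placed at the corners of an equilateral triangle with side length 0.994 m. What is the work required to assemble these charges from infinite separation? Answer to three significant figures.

The work to assemble the configuration equals its total potential energy, U = Σ kqᵢqⱼ/rᵢⱼ over all pairs.
All three pair separations equal the side length, 0.994 m.
U = (7.23×10⁻⁷) + (6.97×10⁻⁷) + (6.47×10⁻⁷) = 2.07×10⁻⁶ J.

2.07×10⁻⁶ J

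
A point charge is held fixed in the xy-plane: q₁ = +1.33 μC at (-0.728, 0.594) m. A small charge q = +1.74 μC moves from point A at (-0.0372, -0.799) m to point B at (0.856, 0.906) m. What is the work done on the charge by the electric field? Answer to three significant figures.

4.94×10⁻⁴ J

The work done by the electric force is W_field = −ΔU = −q(V_B − V_A) = q(V_A − V_B).
At A: distance to the source charge is 1.55 m; V_A = kq₁/r = 7690 V.
At B: distance to the source charge is 1.61 m; V_B = kq₁/r = 7410 V.
ΔV = V_B − V_A = -284 V.
W_field = −qΔV = −(1.74×10⁻⁶ C)(-284 V) = 4.94×10⁻⁴ J.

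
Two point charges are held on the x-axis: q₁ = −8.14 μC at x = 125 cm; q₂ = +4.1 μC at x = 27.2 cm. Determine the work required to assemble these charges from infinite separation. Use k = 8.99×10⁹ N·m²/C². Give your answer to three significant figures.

The work to assemble the configuration equals its total potential energy, U = Σ kqᵢqⱼ/rᵢⱼ over all pairs.
Pair separations: r₁₂ = 0.978 m.
U = (-0.307) = -0.307 J.

-0.307 J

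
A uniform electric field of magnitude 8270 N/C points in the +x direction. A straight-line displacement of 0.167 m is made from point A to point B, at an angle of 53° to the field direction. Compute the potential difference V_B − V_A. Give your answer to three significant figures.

Only the component of displacement along E changes the potential: ΔV = −E·d·cosθ.
ΔV = −(8270 V/m)(0.167 m)cos53° = -831 V.

-831 V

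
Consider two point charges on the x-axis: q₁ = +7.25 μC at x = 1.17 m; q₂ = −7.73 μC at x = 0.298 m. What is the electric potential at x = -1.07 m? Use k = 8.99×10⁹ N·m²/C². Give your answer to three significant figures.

The total potential is the scalar sum of each charge's contribution, V = Σ kqᵢ/rᵢ.
Distances from the field point to each charge: r₁ = 2.24 m, r₂ = 1.37 m.
V = k[(7.25×10⁻⁶)/(2.24) + (-7.73×10⁻⁶)/(1.37)] = -2.17×10⁴ V.

-2.17×10⁴ V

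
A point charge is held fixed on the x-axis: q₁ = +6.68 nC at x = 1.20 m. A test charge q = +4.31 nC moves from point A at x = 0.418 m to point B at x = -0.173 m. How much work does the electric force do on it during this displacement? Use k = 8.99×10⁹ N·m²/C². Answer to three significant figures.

1.42×10⁻⁷ J

The work done by the electric force is W_field = −ΔU = −q(V_B − V_A) = q(V_A − V_B).
At A: distance to the source charge is 0.782 m; V_A = kq₁/r = 76.8 V.
At B: distance to the source charge is 1.37 m; V_B = kq₁/r = 43.7 V.
ΔV = V_B − V_A = -33.1 V.
W_field = −qΔV = −(4.31×10⁻⁹ C)(-33.1 V) = 1.42×10⁻⁷ J.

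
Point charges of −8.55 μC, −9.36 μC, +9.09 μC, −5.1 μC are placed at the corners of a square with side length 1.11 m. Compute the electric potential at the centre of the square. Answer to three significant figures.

The total potential is the scalar sum of each charge's contribution, V = Σ kqᵢ/rᵢ.
The distance from each corner to the centre is a√2/2 = 0.785 m.
V = k[(-8.55×10⁻⁶)/(0.785) + (-9.36×10⁻⁶)/(0.785) + (9.09×10⁻⁶)/(0.785) + (-5.10×10⁻⁶)/(0.785)] = -1.59×10⁵ V.

-1.59×10⁵ V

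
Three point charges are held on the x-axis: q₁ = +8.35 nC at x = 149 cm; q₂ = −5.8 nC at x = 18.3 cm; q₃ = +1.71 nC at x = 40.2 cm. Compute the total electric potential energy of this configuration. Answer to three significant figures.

-6.22×10⁻⁷ J

The assembly work is the sum of pairwise potential energies, U = Σ_{i<j} kqᵢqⱼ/rᵢⱼ.
Pair separations: r₁₂ = 1.31 m, r₁₃ = 1.09 m, r₂₃ = 0.219 m.
U = (-3.33×10⁻⁷) + (1.18×10⁻⁷) + (-4.07×10⁻⁷) = -6.22×10⁻⁷ J.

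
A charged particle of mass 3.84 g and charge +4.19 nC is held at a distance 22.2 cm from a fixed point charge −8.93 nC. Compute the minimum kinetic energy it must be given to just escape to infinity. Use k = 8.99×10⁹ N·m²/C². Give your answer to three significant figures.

To just escape, total mechanical energy must reach zero at infinity: ½mv²_min + U = 0, so ½mv²_min = −U = |kQq|/r.
|U| = |kQq|/r = (8.99×10⁹ N·m²/C²)(8.93×10⁻⁹)(4.19×10⁻⁹)/(0.222) = 1.52×10⁻⁶ J.

1.52×10⁻⁶ J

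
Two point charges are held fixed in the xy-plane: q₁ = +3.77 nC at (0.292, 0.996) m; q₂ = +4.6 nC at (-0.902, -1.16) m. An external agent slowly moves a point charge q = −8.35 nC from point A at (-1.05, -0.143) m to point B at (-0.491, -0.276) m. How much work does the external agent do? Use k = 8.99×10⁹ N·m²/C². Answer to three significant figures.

-4.69×10⁻⁸ J

For quasistatic motion the external work equals the change in potential energy: W_ext = qΔV = q(V_B − V_A).
At A: distances to the source charges are 1.76 m, 1.03 m; V_A = Σ kqᵢ/rᵢ = 59.5 V.
At B: distances to the source charges are 1.49 m, 0.975 m; V_B = Σ kqᵢ/rᵢ = 65.1 V.
ΔV = V_B − V_A = 5.62 V.
W_ext = qΔV = (-8.35×10⁻⁹ C)(5.62 V) = -4.69×10⁻⁸ J.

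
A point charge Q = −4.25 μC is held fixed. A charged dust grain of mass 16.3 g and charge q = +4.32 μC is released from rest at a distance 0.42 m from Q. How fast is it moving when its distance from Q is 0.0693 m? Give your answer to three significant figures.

15.6 m/s

Only the electrostatic force acts, so mechanical energy is conserved: ½mv² = U₁ − U₂ = kQq(1/r₁ − 1/r₂).
U₁ − U₂ = (8.99×10⁹ N·m²/C²)(-4.25×10⁻⁶ C)(4.32×10⁻⁶ C)(1/0.420 − 1/0.0693) = 1.99 J.
v = √(2·1.99/0.0163) = 15.6 m/s.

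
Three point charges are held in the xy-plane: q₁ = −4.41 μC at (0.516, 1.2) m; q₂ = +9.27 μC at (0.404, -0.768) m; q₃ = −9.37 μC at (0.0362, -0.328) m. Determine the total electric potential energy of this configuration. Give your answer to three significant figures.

-1.32 J

The assembly work is the sum of pairwise potential energies, U = Σ_{i<j} kqᵢqⱼ/rᵢⱼ.
Pair separations: r₁₂ = 1.97 m, r₁₃ = 1.60 m, r₂₃ = 0.573 m.
U = (-0.186) + (0.232) + (-1.36) = -1.32 J.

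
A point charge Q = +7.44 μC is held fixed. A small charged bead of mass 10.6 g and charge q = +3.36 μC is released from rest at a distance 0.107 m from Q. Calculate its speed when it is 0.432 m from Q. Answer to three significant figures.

Only the electrostatic force acts, so mechanical energy is conserved: ½mv² = U₁ − U₂ = kQq(1/r₁ − 1/r₂).
U₁ − U₂ = (8.99×10⁹ N·m²/C²)(7.44×10⁻⁶ C)(3.36×10⁻⁶ C)(1/0.107 − 1/0.432) = 1.58 J.
v = √(2·1.58/0.0106) = 17.3 m/s.

17.3 m/s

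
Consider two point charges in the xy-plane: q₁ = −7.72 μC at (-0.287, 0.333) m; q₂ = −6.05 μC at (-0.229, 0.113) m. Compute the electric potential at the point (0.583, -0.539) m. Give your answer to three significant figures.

Electric potential is a scalar, so the contributions from each charge add algebraically: V = Σ kqᵢ/rᵢ.
Distances from the field point to each charge: r₁ = 1.23 m, r₂ = 1.04 m.
V = k[(-7.72×10⁻⁶)/(1.23) + (-6.05×10⁻⁶)/(1.04)] = -1.09×10⁵ V.

-1.09×10⁵ V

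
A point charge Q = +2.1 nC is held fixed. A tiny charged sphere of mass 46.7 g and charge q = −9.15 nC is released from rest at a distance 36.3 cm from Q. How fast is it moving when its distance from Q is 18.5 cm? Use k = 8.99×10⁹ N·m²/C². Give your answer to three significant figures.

Only the electrostatic force acts, so mechanical energy is conserved: ½mv² = U₁ − U₂ = kQq(1/r₁ − 1/r₂).
U₁ − U₂ = (8.99×10⁹ N·m²/C²)(2.10×10⁻⁹ C)(-9.15×10⁻⁹ C)(1/0.363 − 1/0.185) = 4.58×10⁻⁷ J.
v = √(2·4.58×10⁻⁷/0.0467) = 4.43×10⁻³ m/s.

4.43×10⁻³ m/s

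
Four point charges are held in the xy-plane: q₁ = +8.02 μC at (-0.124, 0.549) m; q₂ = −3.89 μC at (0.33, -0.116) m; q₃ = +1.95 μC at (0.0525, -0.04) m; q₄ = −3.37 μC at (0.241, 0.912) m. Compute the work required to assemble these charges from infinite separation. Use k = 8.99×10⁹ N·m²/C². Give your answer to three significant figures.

The assembly work is the sum of pairwise potential energies, U = Σ_{i<j} kqᵢqⱼ/rᵢⱼ.
Pair separations: r₁₂ = 0.805 m, r₁₃ = 0.615 m, r₁₄ = 0.515 m, r₂₃ = 0.288 m, r₂₄ = 1.03 m, r₃₄ = 0.970 m.
Summing all 6 pair terms gives U = -0.775 J.

-0.775 J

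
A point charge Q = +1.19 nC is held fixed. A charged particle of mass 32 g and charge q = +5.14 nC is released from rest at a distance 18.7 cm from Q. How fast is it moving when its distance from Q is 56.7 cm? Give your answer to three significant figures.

Only the electrostatic force acts, so mechanical energy is conserved: ½mv² = U₁ − U₂ = kQq(1/r₁ − 1/r₂).
U₁ − U₂ = (8.99×10⁹ N·m²/C²)(1.19×10⁻⁹ C)(5.14×10⁻⁹ C)(1/0.187 − 1/0.567) = 1.97×10⁻⁷ J.
v = √(2·1.97×10⁻⁷/0.0320) = 3.51×10⁻³ m/s.

3.51×10⁻³ m/s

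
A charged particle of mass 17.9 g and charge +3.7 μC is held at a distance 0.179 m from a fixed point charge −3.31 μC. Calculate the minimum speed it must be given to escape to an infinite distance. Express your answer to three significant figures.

To just escape, total mechanical energy must reach zero at infinity: ½mv²_min + U = 0, so ½mv²_min = −U = |kQq|/r.
|U| = |kQq|/r = (8.99×10⁹ N·m²/C²)(3.31×10⁻⁶)(3.70×10⁻⁶)/(0.179) = 0.615 J.
v_min = √(2|U|/m) = √(2·0.615/0.0179) = 8.29 m/s.

8.29 m/s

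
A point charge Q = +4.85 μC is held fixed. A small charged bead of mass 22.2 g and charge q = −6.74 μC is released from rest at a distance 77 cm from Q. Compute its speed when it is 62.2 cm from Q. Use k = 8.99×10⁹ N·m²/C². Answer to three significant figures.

2.86 m/s

Only the electrostatic force acts, so mechanical energy is conserved: ½mv² = U₁ − U₂ = kQq(1/r₁ − 1/r₂).
U₁ − U₂ = (8.99×10⁹ N·m²/C²)(4.85×10⁻⁶ C)(-6.74×10⁻⁶ C)(1/0.770 − 1/0.622) = 0.0908 J.
v = √(2·0.0908/0.0222) = 2.86 m/s.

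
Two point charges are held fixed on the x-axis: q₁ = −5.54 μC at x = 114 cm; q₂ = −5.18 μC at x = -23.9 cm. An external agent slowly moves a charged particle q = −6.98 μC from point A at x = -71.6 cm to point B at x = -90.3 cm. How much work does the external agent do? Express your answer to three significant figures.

For quasistatic motion the external work equals the change in potential energy: W_ext = qΔV = q(V_B − V_A).
At A: distances to the source charges are 1.86 m, 0.477 m; V_A = Σ kqᵢ/rᵢ = -1.24×10⁵ V.
At B: distances to the source charges are 2.04 m, 0.664 m; V_B = Σ kqᵢ/rᵢ = -9.45×10⁴ V.
ΔV = V_B − V_A = 3.00×10⁴ V.
W_ext = qΔV = (-6.98×10⁻⁶ C)(3.00×10⁴ V) = -0.209 J.

-0.209 J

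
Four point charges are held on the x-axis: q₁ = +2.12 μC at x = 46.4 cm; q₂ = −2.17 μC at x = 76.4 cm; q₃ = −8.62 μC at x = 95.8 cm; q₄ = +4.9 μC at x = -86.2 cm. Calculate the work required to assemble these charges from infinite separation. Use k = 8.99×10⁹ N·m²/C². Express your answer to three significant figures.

The work to assemble the configuration equals its total potential energy, U = Σ kqᵢqⱼ/rᵢⱼ over all pairs.
Pair separations: r₁₂ = 0.300 m, r₁₃ = 0.494 m, r₁₄ = 1.33 m, r₂₃ = 0.194 m, r₂₄ = 1.63 m, r₃₄ = 1.82 m.
Summing all 6 pair terms gives U = 0.199 J.

0.199 J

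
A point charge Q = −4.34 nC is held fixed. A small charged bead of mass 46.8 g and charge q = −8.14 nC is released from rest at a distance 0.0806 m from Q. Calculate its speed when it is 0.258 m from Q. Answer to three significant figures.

Only the electrostatic force acts, so mechanical energy is conserved: ½mv² = U₁ − U₂ = kQq(1/r₁ − 1/r₂).
U₁ − U₂ = (8.99×10⁹ N·m²/C²)(-4.34×10⁻⁹ C)(-8.14×10⁻⁹ C)(1/0.0806 − 1/0.258) = 2.71×10⁻⁶ J.
v = √(2·2.71×10⁻⁶/0.0468) = 0.0108 m/s.

0.0108 m/s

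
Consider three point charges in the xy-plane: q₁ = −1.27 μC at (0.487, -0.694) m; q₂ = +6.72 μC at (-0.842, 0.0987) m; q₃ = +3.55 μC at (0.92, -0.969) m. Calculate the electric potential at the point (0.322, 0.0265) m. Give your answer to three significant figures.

6.38×10⁴ V

The total potential is the scalar sum of each charge's contribution, V = Σ kqᵢ/rᵢ.
Distances from the field point to each charge: r₁ = 0.739 m, r₂ = 1.17 m, r₃ = 1.16 m.
V = k[(-1.27×10⁻⁶)/(0.739) + (6.72×10⁻⁶)/(1.17) + (3.55×10⁻⁶)/(1.16)] = 6.38×10⁴ V.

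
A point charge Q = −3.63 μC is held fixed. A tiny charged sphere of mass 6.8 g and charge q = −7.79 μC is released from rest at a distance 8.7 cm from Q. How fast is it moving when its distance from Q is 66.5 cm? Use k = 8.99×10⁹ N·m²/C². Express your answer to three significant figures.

27.3 m/s

Only the electrostatic force acts, so mechanical energy is conserved: ½mv² = U₁ − U₂ = kQq(1/r₁ − 1/r₂).
U₁ − U₂ = (8.99×10⁹ N·m²/C²)(-3.63×10⁻⁶ C)(-7.79×10⁻⁶ C)(1/0.0870 − 1/0.665) = 2.54 J.
v = √(2·2.54/6.80×10⁻³) = 27.3 m/s.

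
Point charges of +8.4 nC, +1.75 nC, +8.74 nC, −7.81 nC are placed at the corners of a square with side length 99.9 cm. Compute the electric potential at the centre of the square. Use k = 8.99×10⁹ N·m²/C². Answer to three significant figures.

The total potential is the scalar sum of each charge's contribution, V = Σ kqᵢ/rᵢ.
The distance from each corner to the centre is a√2/2 = 0.706 m.
V = k[(8.40×10⁻⁹)/(0.706) + (1.75×10⁻⁹)/(0.706) + (8.74×10⁻⁹)/(0.706) + (-7.81×10⁻⁹)/(0.706)] = 141 V.

141 V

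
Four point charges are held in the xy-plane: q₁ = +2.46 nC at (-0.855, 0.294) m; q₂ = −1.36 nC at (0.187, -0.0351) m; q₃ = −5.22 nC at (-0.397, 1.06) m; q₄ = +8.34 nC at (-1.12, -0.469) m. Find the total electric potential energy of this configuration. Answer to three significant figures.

-1.83×10⁻⁷ J

The assembly work is the sum of pairwise potential energies, U = Σ_{i<j} kqᵢqⱼ/rᵢⱼ.
Pair separations: r₁₂ = 1.09 m, r₁₃ = 0.892 m, r₁₄ = 0.808 m, r₂₃ = 1.24 m, r₂₄ = 1.38 m, r₃₄ = 1.69 m.
Summing all 6 pair terms gives U = -1.83×10⁻⁷ J.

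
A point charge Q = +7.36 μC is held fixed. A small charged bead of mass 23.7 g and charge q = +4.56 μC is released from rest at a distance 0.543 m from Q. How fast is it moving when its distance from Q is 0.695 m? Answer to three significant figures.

Only the electrostatic force acts, so mechanical energy is conserved: ½mv² = U₁ − U₂ = kQq(1/r₁ − 1/r₂).
U₁ − U₂ = (8.99×10⁹ N·m²/C²)(7.36×10⁻⁶ C)(4.56×10⁻⁶ C)(1/0.543 − 1/0.695) = 0.122 J.
v = √(2·0.122/0.0237) = 3.20 m/s.

3.20 m/s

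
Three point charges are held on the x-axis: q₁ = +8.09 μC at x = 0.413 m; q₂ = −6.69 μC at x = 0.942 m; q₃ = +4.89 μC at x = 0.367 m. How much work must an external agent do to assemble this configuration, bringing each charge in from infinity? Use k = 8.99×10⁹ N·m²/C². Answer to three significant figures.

6.30 J

The assembly work is the sum of pairwise potential energies, U = Σ_{i<j} kqᵢqⱼ/rᵢⱼ.
Pair separations: r₁₂ = 0.529 m, r₁₃ = 0.0460 m, r₂₃ = 0.575 m.
U = (-0.920) + (7.73) + (-0.511) = 6.30 J.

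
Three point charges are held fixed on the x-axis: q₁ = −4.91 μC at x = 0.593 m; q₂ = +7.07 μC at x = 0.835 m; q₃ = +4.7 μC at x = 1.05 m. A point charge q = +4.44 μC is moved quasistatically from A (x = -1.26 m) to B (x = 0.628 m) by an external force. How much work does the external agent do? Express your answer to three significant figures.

For quasistatic motion the external work equals the change in potential energy: W_ext = qΔV = q(V_B − V_A).
At A: distances to the source charges are 1.85 m, 2.09 m, 2.31 m; V_A = Σ kqᵢ/rᵢ = 2.48×10⁴ V.
At B: distances to the source charges are 0.0350 m, 0.207 m, 0.422 m; V_B = Σ kqᵢ/rᵢ = -8.54×10⁵ V.
ΔV = V_B − V_A = -8.79×10⁵ V.
W_ext = qΔV = (4.44×10⁻⁶ C)(-8.79×10⁵ V) = -3.90 J.

-3.90 J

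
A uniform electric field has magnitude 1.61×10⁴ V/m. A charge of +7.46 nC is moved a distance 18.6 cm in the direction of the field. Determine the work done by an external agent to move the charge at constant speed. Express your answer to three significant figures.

The potential change for a displacement 18.6 cm in the direction of the field is ΔV = −Ed = -2990 V.
W_ext = qΔV = -2.23×10⁻⁵ J.

-2.23×10⁻⁵ J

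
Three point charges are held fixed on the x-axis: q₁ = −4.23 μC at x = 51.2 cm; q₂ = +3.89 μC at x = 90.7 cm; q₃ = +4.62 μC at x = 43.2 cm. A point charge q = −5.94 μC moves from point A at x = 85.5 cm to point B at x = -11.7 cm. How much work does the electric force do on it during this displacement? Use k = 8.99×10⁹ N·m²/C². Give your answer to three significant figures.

-3.63 J

The work done by the electric force is W_field = −ΔU = −q(V_B − V_A) = q(V_A − V_B).
At A: distances to the source charges are 0.343 m, 0.0520 m, 0.423 m; V_A = Σ kqᵢ/rᵢ = 6.60×10⁵ V.
At B: distances to the source charges are 0.629 m, 1.02 m, 0.549 m; V_B = Σ kqᵢ/rᵢ = 4.93×10⁴ V.
ΔV = V_B − V_A = -6.10×10⁵ V.
W_field = −qΔV = −(-5.94×10⁻⁶ C)(-6.10×10⁵ V) = -3.63 J.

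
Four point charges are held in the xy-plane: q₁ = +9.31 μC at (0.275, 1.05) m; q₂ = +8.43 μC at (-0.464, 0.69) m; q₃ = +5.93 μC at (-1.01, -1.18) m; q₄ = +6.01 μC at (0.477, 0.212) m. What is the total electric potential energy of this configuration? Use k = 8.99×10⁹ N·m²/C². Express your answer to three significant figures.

The assembly work is the sum of pairwise potential energies, U = Σ_{i<j} kqᵢqⱼ/rᵢⱼ.
Pair separations: r₁₂ = 0.822 m, r₁₃ = 2.57 m, r₁₄ = 0.862 m, r₂₃ = 1.95 m, r₂₄ = 1.06 m, r₃₄ = 2.04 m.
Summing all 6 pair terms gives U = 2.45 J.

2.45 J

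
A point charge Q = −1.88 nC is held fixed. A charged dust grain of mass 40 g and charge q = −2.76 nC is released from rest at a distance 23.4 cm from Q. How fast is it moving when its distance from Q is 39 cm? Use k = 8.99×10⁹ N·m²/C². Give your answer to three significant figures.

2.00×10⁻³ m/s

Only the electrostatic force acts, so mechanical energy is conserved: ½mv² = U₁ − U₂ = kQq(1/r₁ − 1/r₂).
U₁ − U₂ = (8.99×10⁹ N·m²/C²)(-1.88×10⁻⁹ C)(-2.76×10⁻⁹ C)(1/0.234 − 1/0.390) = 7.97×10⁻⁸ J.
v = √(2·7.97×10⁻⁸/0.0400) = 2.00×10⁻³ m/s.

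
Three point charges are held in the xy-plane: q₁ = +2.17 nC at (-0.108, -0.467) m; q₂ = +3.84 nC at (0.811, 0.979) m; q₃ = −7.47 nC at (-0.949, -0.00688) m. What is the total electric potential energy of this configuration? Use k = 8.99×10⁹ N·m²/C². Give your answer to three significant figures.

-2.36×10⁻⁷ J

The work to assemble the configuration equals its total potential energy, U = Σ kqᵢqⱼ/rᵢⱼ over all pairs.
Pair separations: r₁₂ = 1.71 m, r₁₃ = 0.959 m, r₂₃ = 2.02 m.
U = (4.37×10⁻⁸) + (-1.52×10⁻⁷) + (-1.28×10⁻⁷) = -2.36×10⁻⁷ J.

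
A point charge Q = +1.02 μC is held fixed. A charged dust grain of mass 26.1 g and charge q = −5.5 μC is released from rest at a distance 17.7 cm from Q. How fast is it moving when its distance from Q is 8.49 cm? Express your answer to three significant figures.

4.87 m/s

Only the electrostatic force acts, so mechanical energy is conserved: ½mv² = U₁ − U₂ = kQq(1/r₁ − 1/r₂).
U₁ − U₂ = (8.99×10⁹ N·m²/C²)(1.02×10⁻⁶ C)(-5.50×10⁻⁶ C)(1/0.177 − 1/0.0849) = 0.309 J.
v = √(2·0.309/0.0261) = 4.87 m/s.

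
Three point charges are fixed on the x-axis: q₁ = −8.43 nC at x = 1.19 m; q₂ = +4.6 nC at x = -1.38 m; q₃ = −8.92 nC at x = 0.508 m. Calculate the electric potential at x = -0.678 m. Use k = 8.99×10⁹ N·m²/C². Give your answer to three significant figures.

-49.3 V

The total potential is the scalar sum of each charge's contribution, V = Σ kqᵢ/rᵢ.
Distances from the field point to each charge: r₁ = 1.87 m, r₂ = 0.702 m, r₃ = 1.19 m.
V = k[(-8.43×10⁻⁹)/(1.87) + (4.60×10⁻⁹)/(0.702) + (-8.92×10⁻⁹)/(1.19)] = -49.3 V.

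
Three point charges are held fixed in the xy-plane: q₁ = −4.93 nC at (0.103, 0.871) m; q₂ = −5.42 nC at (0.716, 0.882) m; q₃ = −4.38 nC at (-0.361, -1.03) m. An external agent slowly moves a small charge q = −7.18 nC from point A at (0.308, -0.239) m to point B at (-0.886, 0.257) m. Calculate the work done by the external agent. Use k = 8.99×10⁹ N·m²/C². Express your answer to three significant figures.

-1.68×10⁻⁷ J

For quasistatic motion the external work equals the change in potential energy: W_ext = qΔV = q(V_B − V_A).
At A: distances to the source charges are 1.13 m, 1.19 m, 1.04 m; V_A = Σ kqᵢ/rᵢ = -118 V.
At B: distances to the source charges are 1.16 m, 1.72 m, 1.39 m; V_B = Σ kqᵢ/rᵢ = -94.7 V.
ΔV = V_B − V_A = 23.4 V.
W_ext = qΔV = (-7.18×10⁻⁹ C)(23.4 V) = -1.68×10⁻⁷ J.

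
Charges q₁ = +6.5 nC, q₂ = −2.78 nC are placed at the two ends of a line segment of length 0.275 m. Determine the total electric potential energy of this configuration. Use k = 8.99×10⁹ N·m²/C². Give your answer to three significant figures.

-5.91×10⁻⁷ J

The work to assemble the configuration equals its total potential energy, U = Σ kqᵢqⱼ/rᵢⱼ over all pairs.
The separation is r = 0.275 m.
U = (-5.91×10⁻⁷) = -5.91×10⁻⁷ J.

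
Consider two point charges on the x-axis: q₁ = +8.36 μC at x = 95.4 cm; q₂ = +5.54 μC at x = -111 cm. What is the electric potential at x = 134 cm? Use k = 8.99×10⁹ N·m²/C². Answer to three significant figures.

The total potential is the scalar sum of each charge's contribution, V = Σ kqᵢ/rᵢ.
Distances from the field point to each charge: r₁ = 0.386 m, r₂ = 2.45 m.
V = k[(8.36×10⁻⁶)/(0.386) + (5.54×10⁻⁶)/(2.45)] = 2.15×10⁵ V.

2.15×10⁵ V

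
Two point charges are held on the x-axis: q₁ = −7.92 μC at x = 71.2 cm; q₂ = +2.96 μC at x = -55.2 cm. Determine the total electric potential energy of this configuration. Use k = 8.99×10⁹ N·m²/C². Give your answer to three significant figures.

-0.167 J

The work to assemble the configuration equals its total potential energy, U = Σ kqᵢqⱼ/rᵢⱼ over all pairs.
Pair separations: r₁₂ = 1.26 m.
U = (-0.167) = -0.167 J.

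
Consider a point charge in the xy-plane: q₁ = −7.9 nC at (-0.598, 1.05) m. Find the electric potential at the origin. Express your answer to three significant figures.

Electric potential is a scalar, so the contributions from each charge add algebraically: V = Σ kqᵢ/rᵢ.
Distances from the field point to each charge: r₁ = 1.21 m.
V = k[(-7.90×10⁻⁹)/(1.21)] = -58.8 V.

-58.8 V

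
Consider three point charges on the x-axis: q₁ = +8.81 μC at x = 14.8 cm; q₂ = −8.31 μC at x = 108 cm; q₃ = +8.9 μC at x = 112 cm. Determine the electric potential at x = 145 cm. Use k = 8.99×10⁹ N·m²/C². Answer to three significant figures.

1.01×10⁵ V

The total potential is the scalar sum of each charge's contribution, V = Σ kqᵢ/rᵢ.
Distances from the field point to each charge: r₁ = 1.30 m, r₂ = 0.370 m, r₃ = 0.330 m.
V = k[(8.81×10⁻⁶)/(1.30) + (-8.31×10⁻⁶)/(0.370) + (8.90×10⁻⁶)/(0.330)] = 1.01×10⁵ V.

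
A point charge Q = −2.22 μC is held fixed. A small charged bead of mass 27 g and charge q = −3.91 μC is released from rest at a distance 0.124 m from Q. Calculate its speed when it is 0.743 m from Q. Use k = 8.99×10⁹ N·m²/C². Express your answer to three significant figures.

6.23 m/s

Only the electrostatic force acts, so mechanical energy is conserved: ½mv² = U₁ − U₂ = kQq(1/r₁ − 1/r₂).
U₁ − U₂ = (8.99×10⁹ N·m²/C²)(-2.22×10⁻⁶ C)(-3.91×10⁻⁶ C)(1/0.124 − 1/0.743) = 0.524 J.
v = √(2·0.524/0.0270) = 6.23 m/s.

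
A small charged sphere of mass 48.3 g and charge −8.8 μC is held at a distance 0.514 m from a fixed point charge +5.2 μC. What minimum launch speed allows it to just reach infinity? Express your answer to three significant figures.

To just escape, total mechanical energy must reach zero at infinity: ½mv²_min + U = 0, so ½mv²_min = −U = |kQq|/r.
|U| = |kQq|/r = (8.99×10⁹ N·m²/C²)(5.20×10⁻⁶)(8.80×10⁻⁶)/(0.514) = 0.800 J.
v_min = √(2|U|/m) = √(2·0.800/0.0483) = 5.76 m/s.

5.76 m/s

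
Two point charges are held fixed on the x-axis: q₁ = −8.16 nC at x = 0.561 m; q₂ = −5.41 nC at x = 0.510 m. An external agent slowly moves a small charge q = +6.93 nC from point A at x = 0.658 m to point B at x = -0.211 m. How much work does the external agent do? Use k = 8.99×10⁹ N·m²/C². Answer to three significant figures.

6.39×10⁻⁶ J

For quasistatic motion the external work equals the change in potential energy: W_ext = qΔV = q(V_B − V_A).
At A: distances to the source charges are 0.0970 m, 0.148 m; V_A = Σ kqᵢ/rᵢ = -1080 V.
At B: distances to the source charges are 0.772 m, 0.721 m; V_B = Σ kqᵢ/rᵢ = -162 V.
ΔV = V_B − V_A = 922 V.
W_ext = qΔV = (6.93×10⁻⁹ C)(922 V) = 6.39×10⁻⁶ J.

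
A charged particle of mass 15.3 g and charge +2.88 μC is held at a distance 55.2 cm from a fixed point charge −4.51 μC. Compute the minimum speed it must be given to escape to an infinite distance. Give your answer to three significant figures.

To just escape, total mechanical energy must reach zero at infinity: ½mv²_min + U = 0, so ½mv²_min = −U = |kQq|/r.
|U| = |kQq|/r = (8.99×10⁹ N·m²/C²)(4.51×10⁻⁶)(2.88×10⁻⁶)/(0.552) = 0.212 J.
v_min = √(2|U|/m) = √(2·0.212/0.0153) = 5.26 m/s.

5.26 m/s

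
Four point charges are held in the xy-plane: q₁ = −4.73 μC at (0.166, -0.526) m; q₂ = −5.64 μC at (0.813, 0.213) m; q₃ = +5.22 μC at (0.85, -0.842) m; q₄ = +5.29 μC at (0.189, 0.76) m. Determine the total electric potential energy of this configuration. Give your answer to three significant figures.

The assembly work is the sum of pairwise potential energies, U = Σ_{i<j} kqᵢqⱼ/rᵢⱼ.
Pair separations: r₁₂ = 0.982 m, r₁₃ = 0.753 m, r₁₄ = 1.29 m, r₂₃ = 1.06 m, r₂₄ = 0.830 m, r₃₄ = 1.73 m.
Summing all 6 pair terms gives U = -0.656 J.

-0.656 J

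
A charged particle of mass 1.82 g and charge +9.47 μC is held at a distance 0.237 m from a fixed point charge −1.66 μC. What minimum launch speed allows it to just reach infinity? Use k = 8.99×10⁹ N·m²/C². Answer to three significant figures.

To just escape, total mechanical energy must reach zero at infinity: ½mv²_min + U = 0, so ½mv²_min = −U = |kQq|/r.
|U| = |kQq|/r = (8.99×10⁹ N·m²/C²)(1.66×10⁻⁶)(9.47×10⁻⁶)/(0.237) = 0.596 J.
v_min = √(2|U|/m) = √(2·0.596/1.82×10⁻³) = 25.6 m/s.

25.6 m/s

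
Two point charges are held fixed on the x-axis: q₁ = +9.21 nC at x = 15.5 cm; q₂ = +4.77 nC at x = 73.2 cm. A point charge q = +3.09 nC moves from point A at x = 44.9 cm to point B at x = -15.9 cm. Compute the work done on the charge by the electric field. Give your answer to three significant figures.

3.75×10⁻⁷ J

The work done by the electric force is W_field = −ΔU = −q(V_B − V_A) = q(V_A − V_B).
At A: distances to the source charges are 0.294 m, 0.283 m; V_A = Σ kqᵢ/rᵢ = 433 V.
At B: distances to the source charges are 0.314 m, 0.891 m; V_B = Σ kqᵢ/rᵢ = 312 V.
ΔV = V_B − V_A = -121 V.
W_field = −qΔV = −(3.09×10⁻⁹ C)(-121 V) = 3.75×10⁻⁷ J.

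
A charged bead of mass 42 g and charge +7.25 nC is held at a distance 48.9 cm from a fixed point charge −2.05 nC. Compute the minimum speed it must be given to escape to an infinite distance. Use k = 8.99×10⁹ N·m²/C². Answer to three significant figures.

3.61×10⁻³ m/s

To just escape, total mechanical energy must reach zero at infinity: ½mv²_min + U = 0, so ½mv²_min = −U = |kQq|/r.
|U| = |kQq|/r = (8.99×10⁹ N·m²/C²)(2.05×10⁻⁹)(7.25×10⁻⁹)/(0.489) = 2.73×10⁻⁷ J.
v_min = √(2|U|/m) = √(2·2.73×10⁻⁷/0.0420) = 3.61×10⁻³ m/s.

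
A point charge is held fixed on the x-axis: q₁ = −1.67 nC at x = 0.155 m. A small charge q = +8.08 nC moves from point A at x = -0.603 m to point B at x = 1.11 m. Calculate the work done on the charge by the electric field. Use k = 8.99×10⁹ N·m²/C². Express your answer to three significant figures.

The work done by the electric force is W_field = −ΔU = −q(V_B − V_A) = q(V_A − V_B).
At A: distance to the source charge is 0.758 m; V_A = kq₁/r = -19.8 V.
At B: distance to the source charge is 0.955 m; V_B = kq₁/r = -15.7 V.
ΔV = V_B − V_A = 4.09 V.
W_field = −qΔV = −(8.08×10⁻⁹ C)(4.09 V) = -3.30×10⁻⁸ J.

-3.30×10⁻⁸ J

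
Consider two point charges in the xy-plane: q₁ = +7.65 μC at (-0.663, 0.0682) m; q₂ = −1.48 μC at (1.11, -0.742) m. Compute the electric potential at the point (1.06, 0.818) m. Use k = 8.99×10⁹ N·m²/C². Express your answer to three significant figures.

2.81×10⁴ V

Electric potential is a scalar, so the contributions from each charge add algebraically: V = Σ kqᵢ/rᵢ.
Distances from the field point to each charge: r₁ = 1.88 m, r₂ = 1.56 m.
V = k[(7.65×10⁻⁶)/(1.88) + (-1.48×10⁻⁶)/(1.56)] = 2.81×10⁴ V.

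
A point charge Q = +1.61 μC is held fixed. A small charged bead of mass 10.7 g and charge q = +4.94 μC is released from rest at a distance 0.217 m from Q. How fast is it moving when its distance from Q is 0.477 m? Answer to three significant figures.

Only the electrostatic force acts, so mechanical energy is conserved: ½mv² = U₁ − U₂ = kQq(1/r₁ − 1/r₂).
U₁ − U₂ = (8.99×10⁹ N·m²/C²)(1.61×10⁻⁶ C)(4.94×10⁻⁶ C)(1/0.217 − 1/0.477) = 0.180 J.
v = √(2·0.180/0.0107) = 5.79 m/s.

5.79 m/s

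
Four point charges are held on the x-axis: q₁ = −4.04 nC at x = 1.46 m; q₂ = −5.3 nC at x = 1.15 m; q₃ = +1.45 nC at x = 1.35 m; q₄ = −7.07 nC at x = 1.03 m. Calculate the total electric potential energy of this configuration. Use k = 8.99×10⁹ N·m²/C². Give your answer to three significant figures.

The assembly work is the sum of pairwise potential energies, U = Σ_{i<j} kqᵢqⱼ/rᵢⱼ.
Pair separations: r₁₂ = 0.310 m, r₁₃ = 0.110 m, r₁₄ = 0.430 m, r₂₃ = 0.200 m, r₂₄ = 0.120 m, r₃₄ = 0.320 m.
Summing all 6 pair terms gives U = 2.91×10⁻⁶ J.

2.91×10⁻⁶ J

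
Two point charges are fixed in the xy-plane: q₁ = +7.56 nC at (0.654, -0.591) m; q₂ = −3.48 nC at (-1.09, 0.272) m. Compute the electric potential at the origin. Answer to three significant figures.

49.3 V

Electric potential is a scalar, so the contributions from each charge add algebraically: V = Σ kqᵢ/rᵢ.
Distances from the field point to each charge: r₁ = 0.881 m, r₂ = 1.12 m.
V = k[(7.56×10⁻⁹)/(0.881) + (-3.48×10⁻⁹)/(1.12)] = 49.3 V.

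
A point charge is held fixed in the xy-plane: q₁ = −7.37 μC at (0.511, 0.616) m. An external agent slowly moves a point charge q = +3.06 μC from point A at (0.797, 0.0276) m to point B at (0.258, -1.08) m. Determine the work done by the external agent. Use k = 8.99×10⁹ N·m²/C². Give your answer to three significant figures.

0.192 J

For quasistatic motion the external work equals the change in potential energy: W_ext = qΔV = q(V_B − V_A).
At A: distance to the source charge is 0.654 m; V_A = kq₁/r = -1.01×10⁵ V.
At B: distance to the source charge is 1.71 m; V_B = kq₁/r = -3.86×10⁴ V.
ΔV = V_B − V_A = 6.26×10⁴ V.
W_ext = qΔV = (3.06×10⁻⁶ C)(6.26×10⁴ V) = 0.192 J.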